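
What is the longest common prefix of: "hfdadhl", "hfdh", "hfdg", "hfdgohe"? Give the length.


Words: hfdadhl, hfdh, hfdg, hfdgohe
  Position 0: all 'h' => match
  Position 1: all 'f' => match
  Position 2: all 'd' => match
  Position 3: ('a', 'h', 'g', 'g') => mismatch, stop
LCP = "hfd" (length 3)

3


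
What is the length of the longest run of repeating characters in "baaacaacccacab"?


Input: "baaacaacccacab"
Scanning for longest run:
  Position 1 ('a'): new char, reset run to 1
  Position 2 ('a'): continues run of 'a', length=2
  Position 3 ('a'): continues run of 'a', length=3
  Position 4 ('c'): new char, reset run to 1
  Position 5 ('a'): new char, reset run to 1
  Position 6 ('a'): continues run of 'a', length=2
  Position 7 ('c'): new char, reset run to 1
  Position 8 ('c'): continues run of 'c', length=2
  Position 9 ('c'): continues run of 'c', length=3
  Position 10 ('a'): new char, reset run to 1
  Position 11 ('c'): new char, reset run to 1
  Position 12 ('a'): new char, reset run to 1
  Position 13 ('b'): new char, reset run to 1
Longest run: 'a' with length 3

3


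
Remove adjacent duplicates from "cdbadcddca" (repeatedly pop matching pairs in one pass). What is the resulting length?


Input: cdbadcddca
Stack-based adjacent duplicate removal:
  Read 'c': push. Stack: c
  Read 'd': push. Stack: cd
  Read 'b': push. Stack: cdb
  Read 'a': push. Stack: cdba
  Read 'd': push. Stack: cdbad
  Read 'c': push. Stack: cdbadc
  Read 'd': push. Stack: cdbadcd
  Read 'd': matches stack top 'd' => pop. Stack: cdbadc
  Read 'c': matches stack top 'c' => pop. Stack: cdbad
  Read 'a': push. Stack: cdbada
Final stack: "cdbada" (length 6)

6


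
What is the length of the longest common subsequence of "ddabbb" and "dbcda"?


LCS of "ddabbb" and "dbcda"
DP table:
           d    b    c    d    a
      0    0    0    0    0    0
  d   0    1    1    1    1    1
  d   0    1    1    1    2    2
  a   0    1    1    1    2    3
  b   0    1    2    2    2    3
  b   0    1    2    2    2    3
  b   0    1    2    2    2    3
LCS length = dp[6][5] = 3

3


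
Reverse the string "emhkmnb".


Input: emhkmnb
Reading characters right to left:
  Position 6: 'b'
  Position 5: 'n'
  Position 4: 'm'
  Position 3: 'k'
  Position 2: 'h'
  Position 1: 'm'
  Position 0: 'e'
Reversed: bnmkhme

bnmkhme


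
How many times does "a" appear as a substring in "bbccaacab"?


Searching for "a" in "bbccaacab"
Scanning each position:
  Position 0: "b" => no
  Position 1: "b" => no
  Position 2: "c" => no
  Position 3: "c" => no
  Position 4: "a" => MATCH
  Position 5: "a" => MATCH
  Position 6: "c" => no
  Position 7: "a" => MATCH
  Position 8: "b" => no
Total occurrences: 3

3


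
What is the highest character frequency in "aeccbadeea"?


Input: aeccbadeea
Character counts:
  'a': 3
  'b': 1
  'c': 2
  'd': 1
  'e': 3
Maximum frequency: 3

3


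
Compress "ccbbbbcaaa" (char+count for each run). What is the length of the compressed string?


Input: ccbbbbcaaa
Runs:
  'c' x 2 => "c2"
  'b' x 4 => "b4"
  'c' x 1 => "c1"
  'a' x 3 => "a3"
Compressed: "c2b4c1a3"
Compressed length: 8

8


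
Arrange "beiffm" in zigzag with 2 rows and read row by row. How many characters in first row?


Zigzag "beiffm" into 2 rows:
Placing characters:
  'b' => row 0
  'e' => row 1
  'i' => row 0
  'f' => row 1
  'f' => row 0
  'm' => row 1
Rows:
  Row 0: "bif"
  Row 1: "efm"
First row length: 3

3


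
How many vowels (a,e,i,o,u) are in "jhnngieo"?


Input: jhnngieo
Checking each character:
  'j' at position 0: consonant
  'h' at position 1: consonant
  'n' at position 2: consonant
  'n' at position 3: consonant
  'g' at position 4: consonant
  'i' at position 5: vowel (running total: 1)
  'e' at position 6: vowel (running total: 2)
  'o' at position 7: vowel (running total: 3)
Total vowels: 3

3


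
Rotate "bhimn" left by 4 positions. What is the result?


Input: "bhimn", rotate left by 4
First 4 characters: "bhim"
Remaining characters: "n"
Concatenate remaining + first: "n" + "bhim" = "nbhim"

nbhim


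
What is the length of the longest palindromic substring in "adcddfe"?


Input: "adcddfe"
Checking substrings for palindromes:
  [1:4] "dcd" (len 3) => palindrome
  [3:5] "dd" (len 2) => palindrome
Longest palindromic substring: "dcd" with length 3

3


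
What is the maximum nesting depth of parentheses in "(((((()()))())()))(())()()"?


Input: "(((((()()))())()))(())()()"
Tracking depth:
  Position 0 '(': depth becomes 1
  Position 1 '(': depth becomes 2
  Position 2 '(': depth becomes 3
  Position 3 '(': depth becomes 4
  Position 4 '(': depth becomes 5
  Position 5 '(': depth becomes 6
  Position 6 ')': depth becomes 5
  Position 7 '(': depth becomes 6
  Position 8 ')': depth becomes 5
  Position 9 ')': depth becomes 4
  Position 10 ')': depth becomes 3
  Position 11 '(': depth becomes 4
  Position 12 ')': depth becomes 3
  Position 13 ')': depth becomes 2
  Position 14 '(': depth becomes 3
  Position 15 ')': depth becomes 2
  Position 16 ')': depth becomes 1
  Position 17 ')': depth becomes 0
  Position 18 '(': depth becomes 1
  Position 19 '(': depth becomes 2
  Position 20 ')': depth becomes 1
  Position 21 ')': depth becomes 0
  Position 22 '(': depth becomes 1
  Position 23 ')': depth becomes 0
  Position 24 '(': depth becomes 1
  Position 25 ')': depth becomes 0
Maximum depth reached: 6

6


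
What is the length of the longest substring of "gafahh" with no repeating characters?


Input: "gafahh"
Sliding window (track last position of each char):
  Position 0 ('g'): window [0,0] length 1 -- new best
  Position 1 ('a'): window [0,1] length 2 -- new best
  Position 2 ('f'): window [0,2] length 3 -- new best
  Position 3 ('a'): repeat (last at 1), move window start to 2
  Position 3 ('a'): window [2,3] length 2
  Position 4 ('h'): window [2,4] length 3
  Position 5 ('h'): repeat (last at 4), move window start to 5
  Position 5 ('h'): window [5,5] length 1
Longest substring with no repeats: "gaf" with length 3

3


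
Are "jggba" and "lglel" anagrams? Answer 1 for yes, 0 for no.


Strings: "jggba", "lglel"
Sorted first:  abggj
Sorted second: eglll
Differ at position 0: 'a' vs 'e' => not anagrams

0


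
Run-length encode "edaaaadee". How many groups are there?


Input: edaaaadee
Scanning for consecutive runs:
  Group 1: 'e' x 1 (positions 0-0)
  Group 2: 'd' x 1 (positions 1-1)
  Group 3: 'a' x 4 (positions 2-5)
  Group 4: 'd' x 1 (positions 6-6)
  Group 5: 'e' x 2 (positions 7-8)
Total groups: 5

5


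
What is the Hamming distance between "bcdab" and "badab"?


Comparing "bcdab" and "badab" position by position:
  Position 0: 'b' vs 'b' => same
  Position 1: 'c' vs 'a' => differ
  Position 2: 'd' vs 'd' => same
  Position 3: 'a' vs 'a' => same
  Position 4: 'b' vs 'b' => same
Total differences (Hamming distance): 1

1


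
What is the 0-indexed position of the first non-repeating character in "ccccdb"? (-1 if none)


Input: ccccdb
Character frequencies:
  'b': 1
  'c': 4
  'd': 1
Scanning left to right for freq == 1:
  Position 0 ('c'): freq=4, skip
  Position 1 ('c'): freq=4, skip
  Position 2 ('c'): freq=4, skip
  Position 3 ('c'): freq=4, skip
  Position 4 ('d'): unique! => answer = 4

4


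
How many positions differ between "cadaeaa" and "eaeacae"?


Comparing "cadaeaa" and "eaeacae" position by position:
  Position 0: 'c' vs 'e' => DIFFER
  Position 1: 'a' vs 'a' => same
  Position 2: 'd' vs 'e' => DIFFER
  Position 3: 'a' vs 'a' => same
  Position 4: 'e' vs 'c' => DIFFER
  Position 5: 'a' vs 'a' => same
  Position 6: 'a' vs 'e' => DIFFER
Positions that differ: 4

4


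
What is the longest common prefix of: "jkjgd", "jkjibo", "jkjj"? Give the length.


Words: jkjgd, jkjibo, jkjj
  Position 0: all 'j' => match
  Position 1: all 'k' => match
  Position 2: all 'j' => match
  Position 3: ('g', 'i', 'j') => mismatch, stop
LCP = "jkj" (length 3)

3


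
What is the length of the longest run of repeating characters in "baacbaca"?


Input: "baacbaca"
Scanning for longest run:
  Position 1 ('a'): new char, reset run to 1
  Position 2 ('a'): continues run of 'a', length=2
  Position 3 ('c'): new char, reset run to 1
  Position 4 ('b'): new char, reset run to 1
  Position 5 ('a'): new char, reset run to 1
  Position 6 ('c'): new char, reset run to 1
  Position 7 ('a'): new char, reset run to 1
Longest run: 'a' with length 2

2


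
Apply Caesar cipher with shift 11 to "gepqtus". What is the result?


Caesar cipher: shift "gepqtus" by 11
  'g' (pos 6) + 11 = pos 17 = 'r'
  'e' (pos 4) + 11 = pos 15 = 'p'
  'p' (pos 15) + 11 = pos 0 = 'a'
  'q' (pos 16) + 11 = pos 1 = 'b'
  't' (pos 19) + 11 = pos 4 = 'e'
  'u' (pos 20) + 11 = pos 5 = 'f'
  's' (pos 18) + 11 = pos 3 = 'd'
Result: rpabefd

rpabefd


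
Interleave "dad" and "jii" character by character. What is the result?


Interleaving "dad" and "jii":
  Position 0: 'd' from first, 'j' from second => "dj"
  Position 1: 'a' from first, 'i' from second => "ai"
  Position 2: 'd' from first, 'i' from second => "di"
Result: djaidi

djaidi


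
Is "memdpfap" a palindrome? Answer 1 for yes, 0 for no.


Input: memdpfap
Reversed: pafpdmem
  Compare pos 0 ('m') with pos 7 ('p'): MISMATCH
  Compare pos 1 ('e') with pos 6 ('a'): MISMATCH
  Compare pos 2 ('m') with pos 5 ('f'): MISMATCH
  Compare pos 3 ('d') with pos 4 ('p'): MISMATCH
Result: not a palindrome

0


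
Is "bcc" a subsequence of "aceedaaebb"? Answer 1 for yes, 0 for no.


Check if "bcc" is a subsequence of "aceedaaebb"
Greedy scan:
  Position 0 ('a'): no match needed
  Position 1 ('c'): no match needed
  Position 2 ('e'): no match needed
  Position 3 ('e'): no match needed
  Position 4 ('d'): no match needed
  Position 5 ('a'): no match needed
  Position 6 ('a'): no match needed
  Position 7 ('e'): no match needed
  Position 8 ('b'): matches sub[0] = 'b'
  Position 9 ('b'): no match needed
Only matched 1/3 characters => not a subsequence

0


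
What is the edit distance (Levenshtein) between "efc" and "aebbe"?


Computing edit distance: "efc" -> "aebbe"
DP table:
           a    e    b    b    e
      0    1    2    3    4    5
  e   1    1    1    2    3    4
  f   2    2    2    2    3    4
  c   3    3    3    3    3    4
Edit distance = dp[3][5] = 4

4


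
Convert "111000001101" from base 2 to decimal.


Input: "111000001101" in base 2
Positional expansion:
  Digit '1' (value 1) x 2^11 = 2048
  Digit '1' (value 1) x 2^10 = 1024
  Digit '1' (value 1) x 2^9 = 512
  Digit '0' (value 0) x 2^8 = 0
  Digit '0' (value 0) x 2^7 = 0
  Digit '0' (value 0) x 2^6 = 0
  Digit '0' (value 0) x 2^5 = 0
  Digit '0' (value 0) x 2^4 = 0
  Digit '1' (value 1) x 2^3 = 8
  Digit '1' (value 1) x 2^2 = 4
  Digit '0' (value 0) x 2^1 = 0
  Digit '1' (value 1) x 2^0 = 1
Sum = 3597

3597


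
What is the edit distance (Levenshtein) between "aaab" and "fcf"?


Computing edit distance: "aaab" -> "fcf"
DP table:
           f    c    f
      0    1    2    3
  a   1    1    2    3
  a   2    2    2    3
  a   3    3    3    3
  b   4    4    4    4
Edit distance = dp[4][3] = 4

4


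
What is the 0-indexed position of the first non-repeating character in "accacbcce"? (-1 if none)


Input: accacbcce
Character frequencies:
  'a': 2
  'b': 1
  'c': 5
  'e': 1
Scanning left to right for freq == 1:
  Position 0 ('a'): freq=2, skip
  Position 1 ('c'): freq=5, skip
  Position 2 ('c'): freq=5, skip
  Position 3 ('a'): freq=2, skip
  Position 4 ('c'): freq=5, skip
  Position 5 ('b'): unique! => answer = 5

5


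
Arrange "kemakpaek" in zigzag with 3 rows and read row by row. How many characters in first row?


Zigzag "kemakpaek" into 3 rows:
Placing characters:
  'k' => row 0
  'e' => row 1
  'm' => row 2
  'a' => row 1
  'k' => row 0
  'p' => row 1
  'a' => row 2
  'e' => row 1
  'k' => row 0
Rows:
  Row 0: "kkk"
  Row 1: "eape"
  Row 2: "ma"
First row length: 3

3


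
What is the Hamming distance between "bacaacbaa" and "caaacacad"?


Comparing "bacaacbaa" and "caaacacad" position by position:
  Position 0: 'b' vs 'c' => differ
  Position 1: 'a' vs 'a' => same
  Position 2: 'c' vs 'a' => differ
  Position 3: 'a' vs 'a' => same
  Position 4: 'a' vs 'c' => differ
  Position 5: 'c' vs 'a' => differ
  Position 6: 'b' vs 'c' => differ
  Position 7: 'a' vs 'a' => same
  Position 8: 'a' vs 'd' => differ
Total differences (Hamming distance): 6

6


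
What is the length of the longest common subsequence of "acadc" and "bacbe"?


LCS of "acadc" and "bacbe"
DP table:
           b    a    c    b    e
      0    0    0    0    0    0
  a   0    0    1    1    1    1
  c   0    0    1    2    2    2
  a   0    0    1    2    2    2
  d   0    0    1    2    2    2
  c   0    0    1    2    2    2
LCS length = dp[5][5] = 2

2


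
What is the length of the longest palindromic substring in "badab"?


Input: "badab"
Checking substrings for palindromes:
  [0:5] "badab" (len 5) => palindrome
  [1:4] "ada" (len 3) => palindrome
Longest palindromic substring: "badab" with length 5

5


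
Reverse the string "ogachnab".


Input: ogachnab
Reading characters right to left:
  Position 7: 'b'
  Position 6: 'a'
  Position 5: 'n'
  Position 4: 'h'
  Position 3: 'c'
  Position 2: 'a'
  Position 1: 'g'
  Position 0: 'o'
Reversed: banhcago

banhcago


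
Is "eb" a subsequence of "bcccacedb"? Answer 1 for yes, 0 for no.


Check if "eb" is a subsequence of "bcccacedb"
Greedy scan:
  Position 0 ('b'): no match needed
  Position 1 ('c'): no match needed
  Position 2 ('c'): no match needed
  Position 3 ('c'): no match needed
  Position 4 ('a'): no match needed
  Position 5 ('c'): no match needed
  Position 6 ('e'): matches sub[0] = 'e'
  Position 7 ('d'): no match needed
  Position 8 ('b'): matches sub[1] = 'b'
All 2 characters matched => is a subsequence

1


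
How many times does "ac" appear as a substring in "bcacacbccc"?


Searching for "ac" in "bcacacbccc"
Scanning each position:
  Position 0: "bc" => no
  Position 1: "ca" => no
  Position 2: "ac" => MATCH
  Position 3: "ca" => no
  Position 4: "ac" => MATCH
  Position 5: "cb" => no
  Position 6: "bc" => no
  Position 7: "cc" => no
  Position 8: "cc" => no
Total occurrences: 2

2


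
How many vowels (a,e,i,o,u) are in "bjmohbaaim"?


Input: bjmohbaaim
Checking each character:
  'b' at position 0: consonant
  'j' at position 1: consonant
  'm' at position 2: consonant
  'o' at position 3: vowel (running total: 1)
  'h' at position 4: consonant
  'b' at position 5: consonant
  'a' at position 6: vowel (running total: 2)
  'a' at position 7: vowel (running total: 3)
  'i' at position 8: vowel (running total: 4)
  'm' at position 9: consonant
Total vowels: 4

4


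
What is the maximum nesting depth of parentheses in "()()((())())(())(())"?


Input: "()()((())())(())(())"
Tracking depth:
  Position 0 '(': depth becomes 1
  Position 1 ')': depth becomes 0
  Position 2 '(': depth becomes 1
  Position 3 ')': depth becomes 0
  Position 4 '(': depth becomes 1
  Position 5 '(': depth becomes 2
  Position 6 '(': depth becomes 3
  Position 7 ')': depth becomes 2
  Position 8 ')': depth becomes 1
  Position 9 '(': depth becomes 2
  Position 10 ')': depth becomes 1
  Position 11 ')': depth becomes 0
  Position 12 '(': depth becomes 1
  Position 13 '(': depth becomes 2
  Position 14 ')': depth becomes 1
  Position 15 ')': depth becomes 0
  Position 16 '(': depth becomes 1
  Position 17 '(': depth becomes 2
  Position 18 ')': depth becomes 1
  Position 19 ')': depth becomes 0
Maximum depth reached: 3

3


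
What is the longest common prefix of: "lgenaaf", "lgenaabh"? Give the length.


Words: lgenaaf, lgenaabh
  Position 0: all 'l' => match
  Position 1: all 'g' => match
  Position 2: all 'e' => match
  Position 3: all 'n' => match
  Position 4: all 'a' => match
  Position 5: all 'a' => match
  Position 6: ('f', 'b') => mismatch, stop
LCP = "lgenaa" (length 6)

6


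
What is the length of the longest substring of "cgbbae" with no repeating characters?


Input: "cgbbae"
Sliding window (track last position of each char):
  Position 0 ('c'): window [0,0] length 1 -- new best
  Position 1 ('g'): window [0,1] length 2 -- new best
  Position 2 ('b'): window [0,2] length 3 -- new best
  Position 3 ('b'): repeat (last at 2), move window start to 3
  Position 3 ('b'): window [3,3] length 1
  Position 4 ('a'): window [3,4] length 2
  Position 5 ('e'): window [3,5] length 3
Longest substring with no repeats: "cgb" with length 3

3


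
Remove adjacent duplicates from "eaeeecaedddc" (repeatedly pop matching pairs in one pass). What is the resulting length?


Input: eaeeecaedddc
Stack-based adjacent duplicate removal:
  Read 'e': push. Stack: e
  Read 'a': push. Stack: ea
  Read 'e': push. Stack: eae
  Read 'e': matches stack top 'e' => pop. Stack: ea
  Read 'e': push. Stack: eae
  Read 'c': push. Stack: eaec
  Read 'a': push. Stack: eaeca
  Read 'e': push. Stack: eaecae
  Read 'd': push. Stack: eaecaed
  Read 'd': matches stack top 'd' => pop. Stack: eaecae
  Read 'd': push. Stack: eaecaed
  Read 'c': push. Stack: eaecaedc
Final stack: "eaecaedc" (length 8)

8


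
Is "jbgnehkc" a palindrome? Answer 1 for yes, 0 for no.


Input: jbgnehkc
Reversed: ckhengbj
  Compare pos 0 ('j') with pos 7 ('c'): MISMATCH
  Compare pos 1 ('b') with pos 6 ('k'): MISMATCH
  Compare pos 2 ('g') with pos 5 ('h'): MISMATCH
  Compare pos 3 ('n') with pos 4 ('e'): MISMATCH
Result: not a palindrome

0


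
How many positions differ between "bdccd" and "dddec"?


Comparing "bdccd" and "dddec" position by position:
  Position 0: 'b' vs 'd' => DIFFER
  Position 1: 'd' vs 'd' => same
  Position 2: 'c' vs 'd' => DIFFER
  Position 3: 'c' vs 'e' => DIFFER
  Position 4: 'd' vs 'c' => DIFFER
Positions that differ: 4

4


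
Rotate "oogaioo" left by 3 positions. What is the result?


Input: "oogaioo", rotate left by 3
First 3 characters: "oog"
Remaining characters: "aioo"
Concatenate remaining + first: "aioo" + "oog" = "aioooog"

aioooog


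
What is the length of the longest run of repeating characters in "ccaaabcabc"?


Input: "ccaaabcabc"
Scanning for longest run:
  Position 1 ('c'): continues run of 'c', length=2
  Position 2 ('a'): new char, reset run to 1
  Position 3 ('a'): continues run of 'a', length=2
  Position 4 ('a'): continues run of 'a', length=3
  Position 5 ('b'): new char, reset run to 1
  Position 6 ('c'): new char, reset run to 1
  Position 7 ('a'): new char, reset run to 1
  Position 8 ('b'): new char, reset run to 1
  Position 9 ('c'): new char, reset run to 1
Longest run: 'a' with length 3

3


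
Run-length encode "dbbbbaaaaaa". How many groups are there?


Input: dbbbbaaaaaa
Scanning for consecutive runs:
  Group 1: 'd' x 1 (positions 0-0)
  Group 2: 'b' x 4 (positions 1-4)
  Group 3: 'a' x 6 (positions 5-10)
Total groups: 3

3


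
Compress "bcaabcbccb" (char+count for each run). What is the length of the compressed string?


Input: bcaabcbccb
Runs:
  'b' x 1 => "b1"
  'c' x 1 => "c1"
  'a' x 2 => "a2"
  'b' x 1 => "b1"
  'c' x 1 => "c1"
  'b' x 1 => "b1"
  'c' x 2 => "c2"
  'b' x 1 => "b1"
Compressed: "b1c1a2b1c1b1c2b1"
Compressed length: 16

16


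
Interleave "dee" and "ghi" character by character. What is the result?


Interleaving "dee" and "ghi":
  Position 0: 'd' from first, 'g' from second => "dg"
  Position 1: 'e' from first, 'h' from second => "eh"
  Position 2: 'e' from first, 'i' from second => "ei"
Result: dgehei

dgehei


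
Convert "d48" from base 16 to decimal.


Input: "d48" in base 16
Positional expansion:
  Digit 'd' (value 13) x 16^2 = 3328
  Digit '4' (value 4) x 16^1 = 64
  Digit '8' (value 8) x 16^0 = 8
Sum = 3400

3400


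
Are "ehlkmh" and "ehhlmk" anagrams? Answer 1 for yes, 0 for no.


Strings: "ehlkmh", "ehhlmk"
Sorted first:  ehhklm
Sorted second: ehhklm
Sorted forms match => anagrams

1


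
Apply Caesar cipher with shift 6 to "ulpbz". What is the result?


Caesar cipher: shift "ulpbz" by 6
  'u' (pos 20) + 6 = pos 0 = 'a'
  'l' (pos 11) + 6 = pos 17 = 'r'
  'p' (pos 15) + 6 = pos 21 = 'v'
  'b' (pos 1) + 6 = pos 7 = 'h'
  'z' (pos 25) + 6 = pos 5 = 'f'
Result: arvhf

arvhf


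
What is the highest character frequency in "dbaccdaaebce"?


Input: dbaccdaaebce
Character counts:
  'a': 3
  'b': 2
  'c': 3
  'd': 2
  'e': 2
Maximum frequency: 3

3


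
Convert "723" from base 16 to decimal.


Input: "723" in base 16
Positional expansion:
  Digit '7' (value 7) x 16^2 = 1792
  Digit '2' (value 2) x 16^1 = 32
  Digit '3' (value 3) x 16^0 = 3
Sum = 1827

1827


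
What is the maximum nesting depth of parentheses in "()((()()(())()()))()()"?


Input: "()((()()(())()()))()()"
Tracking depth:
  Position 0 '(': depth becomes 1
  Position 1 ')': depth becomes 0
  Position 2 '(': depth becomes 1
  Position 3 '(': depth becomes 2
  Position 4 '(': depth becomes 3
  Position 5 ')': depth becomes 2
  Position 6 '(': depth becomes 3
  Position 7 ')': depth becomes 2
  Position 8 '(': depth becomes 3
  Position 9 '(': depth becomes 4
  Position 10 ')': depth becomes 3
  Position 11 ')': depth becomes 2
  Position 12 '(': depth becomes 3
  Position 13 ')': depth becomes 2
  Position 14 '(': depth becomes 3
  Position 15 ')': depth becomes 2
  Position 16 ')': depth becomes 1
  Position 17 ')': depth becomes 0
  Position 18 '(': depth becomes 1
  Position 19 ')': depth becomes 0
  Position 20 '(': depth becomes 1
  Position 21 ')': depth becomes 0
Maximum depth reached: 4

4


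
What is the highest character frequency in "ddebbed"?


Input: ddebbed
Character counts:
  'b': 2
  'd': 3
  'e': 2
Maximum frequency: 3

3


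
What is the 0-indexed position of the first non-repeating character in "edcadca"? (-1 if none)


Input: edcadca
Character frequencies:
  'a': 2
  'c': 2
  'd': 2
  'e': 1
Scanning left to right for freq == 1:
  Position 0 ('e'): unique! => answer = 0

0


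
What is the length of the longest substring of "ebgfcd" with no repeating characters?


Input: "ebgfcd"
Sliding window (track last position of each char):
  Position 0 ('e'): window [0,0] length 1 -- new best
  Position 1 ('b'): window [0,1] length 2 -- new best
  Position 2 ('g'): window [0,2] length 3 -- new best
  Position 3 ('f'): window [0,3] length 4 -- new best
  Position 4 ('c'): window [0,4] length 5 -- new best
  Position 5 ('d'): window [0,5] length 6 -- new best
Longest substring with no repeats: "ebgfcd" with length 6

6


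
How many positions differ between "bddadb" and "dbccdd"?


Comparing "bddadb" and "dbccdd" position by position:
  Position 0: 'b' vs 'd' => DIFFER
  Position 1: 'd' vs 'b' => DIFFER
  Position 2: 'd' vs 'c' => DIFFER
  Position 3: 'a' vs 'c' => DIFFER
  Position 4: 'd' vs 'd' => same
  Position 5: 'b' vs 'd' => DIFFER
Positions that differ: 5

5


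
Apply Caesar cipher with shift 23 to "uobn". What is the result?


Caesar cipher: shift "uobn" by 23
  'u' (pos 20) + 23 = pos 17 = 'r'
  'o' (pos 14) + 23 = pos 11 = 'l'
  'b' (pos 1) + 23 = pos 24 = 'y'
  'n' (pos 13) + 23 = pos 10 = 'k'
Result: rlyk

rlyk


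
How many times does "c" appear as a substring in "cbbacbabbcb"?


Searching for "c" in "cbbacbabbcb"
Scanning each position:
  Position 0: "c" => MATCH
  Position 1: "b" => no
  Position 2: "b" => no
  Position 3: "a" => no
  Position 4: "c" => MATCH
  Position 5: "b" => no
  Position 6: "a" => no
  Position 7: "b" => no
  Position 8: "b" => no
  Position 9: "c" => MATCH
  Position 10: "b" => no
Total occurrences: 3

3


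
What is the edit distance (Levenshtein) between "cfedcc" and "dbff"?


Computing edit distance: "cfedcc" -> "dbff"
DP table:
           d    b    f    f
      0    1    2    3    4
  c   1    1    2    3    4
  f   2    2    2    2    3
  e   3    3    3    3    3
  d   4    3    4    4    4
  c   5    4    4    5    5
  c   6    5    5    5    6
Edit distance = dp[6][4] = 6

6


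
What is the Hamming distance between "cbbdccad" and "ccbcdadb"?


Comparing "cbbdccad" and "ccbcdadb" position by position:
  Position 0: 'c' vs 'c' => same
  Position 1: 'b' vs 'c' => differ
  Position 2: 'b' vs 'b' => same
  Position 3: 'd' vs 'c' => differ
  Position 4: 'c' vs 'd' => differ
  Position 5: 'c' vs 'a' => differ
  Position 6: 'a' vs 'd' => differ
  Position 7: 'd' vs 'b' => differ
Total differences (Hamming distance): 6

6


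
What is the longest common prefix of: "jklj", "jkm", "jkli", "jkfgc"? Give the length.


Words: jklj, jkm, jkli, jkfgc
  Position 0: all 'j' => match
  Position 1: all 'k' => match
  Position 2: ('l', 'm', 'l', 'f') => mismatch, stop
LCP = "jk" (length 2)

2


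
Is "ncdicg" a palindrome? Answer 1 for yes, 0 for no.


Input: ncdicg
Reversed: gcidcn
  Compare pos 0 ('n') with pos 5 ('g'): MISMATCH
  Compare pos 1 ('c') with pos 4 ('c'): match
  Compare pos 2 ('d') with pos 3 ('i'): MISMATCH
Result: not a palindrome

0


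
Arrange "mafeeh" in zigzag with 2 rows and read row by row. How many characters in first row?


Zigzag "mafeeh" into 2 rows:
Placing characters:
  'm' => row 0
  'a' => row 1
  'f' => row 0
  'e' => row 1
  'e' => row 0
  'h' => row 1
Rows:
  Row 0: "mfe"
  Row 1: "aeh"
First row length: 3

3


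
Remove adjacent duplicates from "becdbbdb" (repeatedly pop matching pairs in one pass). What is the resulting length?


Input: becdbbdb
Stack-based adjacent duplicate removal:
  Read 'b': push. Stack: b
  Read 'e': push. Stack: be
  Read 'c': push. Stack: bec
  Read 'd': push. Stack: becd
  Read 'b': push. Stack: becdb
  Read 'b': matches stack top 'b' => pop. Stack: becd
  Read 'd': matches stack top 'd' => pop. Stack: bec
  Read 'b': push. Stack: becb
Final stack: "becb" (length 4)

4


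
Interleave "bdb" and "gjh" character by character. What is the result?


Interleaving "bdb" and "gjh":
  Position 0: 'b' from first, 'g' from second => "bg"
  Position 1: 'd' from first, 'j' from second => "dj"
  Position 2: 'b' from first, 'h' from second => "bh"
Result: bgdjbh

bgdjbh


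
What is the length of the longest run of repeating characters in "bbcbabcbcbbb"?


Input: "bbcbabcbcbbb"
Scanning for longest run:
  Position 1 ('b'): continues run of 'b', length=2
  Position 2 ('c'): new char, reset run to 1
  Position 3 ('b'): new char, reset run to 1
  Position 4 ('a'): new char, reset run to 1
  Position 5 ('b'): new char, reset run to 1
  Position 6 ('c'): new char, reset run to 1
  Position 7 ('b'): new char, reset run to 1
  Position 8 ('c'): new char, reset run to 1
  Position 9 ('b'): new char, reset run to 1
  Position 10 ('b'): continues run of 'b', length=2
  Position 11 ('b'): continues run of 'b', length=3
Longest run: 'b' with length 3

3


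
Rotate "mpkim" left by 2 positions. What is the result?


Input: "mpkim", rotate left by 2
First 2 characters: "mp"
Remaining characters: "kim"
Concatenate remaining + first: "kim" + "mp" = "kimmp"

kimmp


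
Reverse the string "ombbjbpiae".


Input: ombbjbpiae
Reading characters right to left:
  Position 9: 'e'
  Position 8: 'a'
  Position 7: 'i'
  Position 6: 'p'
  Position 5: 'b'
  Position 4: 'j'
  Position 3: 'b'
  Position 2: 'b'
  Position 1: 'm'
  Position 0: 'o'
Reversed: eaipbjbbmo

eaipbjbbmo


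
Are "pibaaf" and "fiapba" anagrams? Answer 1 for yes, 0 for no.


Strings: "pibaaf", "fiapba"
Sorted first:  aabfip
Sorted second: aabfip
Sorted forms match => anagrams

1


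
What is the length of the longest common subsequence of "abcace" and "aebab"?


LCS of "abcace" and "aebab"
DP table:
           a    e    b    a    b
      0    0    0    0    0    0
  a   0    1    1    1    1    1
  b   0    1    1    2    2    2
  c   0    1    1    2    2    2
  a   0    1    1    2    3    3
  c   0    1    1    2    3    3
  e   0    1    2    2    3    3
LCS length = dp[6][5] = 3

3


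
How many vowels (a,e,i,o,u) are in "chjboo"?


Input: chjboo
Checking each character:
  'c' at position 0: consonant
  'h' at position 1: consonant
  'j' at position 2: consonant
  'b' at position 3: consonant
  'o' at position 4: vowel (running total: 1)
  'o' at position 5: vowel (running total: 2)
Total vowels: 2

2


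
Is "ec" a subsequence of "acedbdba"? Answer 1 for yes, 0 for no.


Check if "ec" is a subsequence of "acedbdba"
Greedy scan:
  Position 0 ('a'): no match needed
  Position 1 ('c'): no match needed
  Position 2 ('e'): matches sub[0] = 'e'
  Position 3 ('d'): no match needed
  Position 4 ('b'): no match needed
  Position 5 ('d'): no match needed
  Position 6 ('b'): no match needed
  Position 7 ('a'): no match needed
Only matched 1/2 characters => not a subsequence

0


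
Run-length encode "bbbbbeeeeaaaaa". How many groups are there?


Input: bbbbbeeeeaaaaa
Scanning for consecutive runs:
  Group 1: 'b' x 5 (positions 0-4)
  Group 2: 'e' x 4 (positions 5-8)
  Group 3: 'a' x 5 (positions 9-13)
Total groups: 3

3


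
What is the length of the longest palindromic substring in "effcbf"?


Input: "effcbf"
Checking substrings for palindromes:
  [1:3] "ff" (len 2) => palindrome
Longest palindromic substring: "ff" with length 2

2


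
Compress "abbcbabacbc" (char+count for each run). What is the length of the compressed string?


Input: abbcbabacbc
Runs:
  'a' x 1 => "a1"
  'b' x 2 => "b2"
  'c' x 1 => "c1"
  'b' x 1 => "b1"
  'a' x 1 => "a1"
  'b' x 1 => "b1"
  'a' x 1 => "a1"
  'c' x 1 => "c1"
  'b' x 1 => "b1"
  'c' x 1 => "c1"
Compressed: "a1b2c1b1a1b1a1c1b1c1"
Compressed length: 20

20


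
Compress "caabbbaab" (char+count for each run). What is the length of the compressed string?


Input: caabbbaab
Runs:
  'c' x 1 => "c1"
  'a' x 2 => "a2"
  'b' x 3 => "b3"
  'a' x 2 => "a2"
  'b' x 1 => "b1"
Compressed: "c1a2b3a2b1"
Compressed length: 10

10


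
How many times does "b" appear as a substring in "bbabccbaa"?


Searching for "b" in "bbabccbaa"
Scanning each position:
  Position 0: "b" => MATCH
  Position 1: "b" => MATCH
  Position 2: "a" => no
  Position 3: "b" => MATCH
  Position 4: "c" => no
  Position 5: "c" => no
  Position 6: "b" => MATCH
  Position 7: "a" => no
  Position 8: "a" => no
Total occurrences: 4

4


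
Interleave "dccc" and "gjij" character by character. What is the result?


Interleaving "dccc" and "gjij":
  Position 0: 'd' from first, 'g' from second => "dg"
  Position 1: 'c' from first, 'j' from second => "cj"
  Position 2: 'c' from first, 'i' from second => "ci"
  Position 3: 'c' from first, 'j' from second => "cj"
Result: dgcjcicj

dgcjcicj


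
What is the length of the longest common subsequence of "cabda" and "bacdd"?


LCS of "cabda" and "bacdd"
DP table:
           b    a    c    d    d
      0    0    0    0    0    0
  c   0    0    0    1    1    1
  a   0    0    1    1    1    1
  b   0    1    1    1    1    1
  d   0    1    1    1    2    2
  a   0    1    2    2    2    2
LCS length = dp[5][5] = 2

2


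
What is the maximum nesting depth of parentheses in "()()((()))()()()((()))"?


Input: "()()((()))()()()((()))"
Tracking depth:
  Position 0 '(': depth becomes 1
  Position 1 ')': depth becomes 0
  Position 2 '(': depth becomes 1
  Position 3 ')': depth becomes 0
  Position 4 '(': depth becomes 1
  Position 5 '(': depth becomes 2
  Position 6 '(': depth becomes 3
  Position 7 ')': depth becomes 2
  Position 8 ')': depth becomes 1
  Position 9 ')': depth becomes 0
  Position 10 '(': depth becomes 1
  Position 11 ')': depth becomes 0
  Position 12 '(': depth becomes 1
  Position 13 ')': depth becomes 0
  Position 14 '(': depth becomes 1
  Position 15 ')': depth becomes 0
  Position 16 '(': depth becomes 1
  Position 17 '(': depth becomes 2
  Position 18 '(': depth becomes 3
  Position 19 ')': depth becomes 2
  Position 20 ')': depth becomes 1
  Position 21 ')': depth becomes 0
Maximum depth reached: 3

3


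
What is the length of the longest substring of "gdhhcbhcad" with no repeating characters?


Input: "gdhhcbhcad"
Sliding window (track last position of each char):
  Position 0 ('g'): window [0,0] length 1 -- new best
  Position 1 ('d'): window [0,1] length 2 -- new best
  Position 2 ('h'): window [0,2] length 3 -- new best
  Position 3 ('h'): repeat (last at 2), move window start to 3
  Position 3 ('h'): window [3,3] length 1
  Position 4 ('c'): window [3,4] length 2
  Position 5 ('b'): window [3,5] length 3
  Position 6 ('h'): repeat (last at 3), move window start to 4
  Position 6 ('h'): window [4,6] length 3
  Position 7 ('c'): repeat (last at 4), move window start to 5
  Position 7 ('c'): window [5,7] length 3
  Position 8 ('a'): window [5,8] length 4 -- new best
  Position 9 ('d'): window [5,9] length 5 -- new best
Longest substring with no repeats: "bhcad" with length 5

5


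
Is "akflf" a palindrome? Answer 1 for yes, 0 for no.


Input: akflf
Reversed: flfka
  Compare pos 0 ('a') with pos 4 ('f'): MISMATCH
  Compare pos 1 ('k') with pos 3 ('l'): MISMATCH
Result: not a palindrome

0


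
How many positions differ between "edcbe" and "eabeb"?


Comparing "edcbe" and "eabeb" position by position:
  Position 0: 'e' vs 'e' => same
  Position 1: 'd' vs 'a' => DIFFER
  Position 2: 'c' vs 'b' => DIFFER
  Position 3: 'b' vs 'e' => DIFFER
  Position 4: 'e' vs 'b' => DIFFER
Positions that differ: 4

4


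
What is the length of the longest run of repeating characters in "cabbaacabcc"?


Input: "cabbaacabcc"
Scanning for longest run:
  Position 1 ('a'): new char, reset run to 1
  Position 2 ('b'): new char, reset run to 1
  Position 3 ('b'): continues run of 'b', length=2
  Position 4 ('a'): new char, reset run to 1
  Position 5 ('a'): continues run of 'a', length=2
  Position 6 ('c'): new char, reset run to 1
  Position 7 ('a'): new char, reset run to 1
  Position 8 ('b'): new char, reset run to 1
  Position 9 ('c'): new char, reset run to 1
  Position 10 ('c'): continues run of 'c', length=2
Longest run: 'b' with length 2

2


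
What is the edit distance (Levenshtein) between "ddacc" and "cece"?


Computing edit distance: "ddacc" -> "cece"
DP table:
           c    e    c    e
      0    1    2    3    4
  d   1    1    2    3    4
  d   2    2    2    3    4
  a   3    3    3    3    4
  c   4    3    4    3    4
  c   5    4    4    4    4
Edit distance = dp[5][4] = 4

4


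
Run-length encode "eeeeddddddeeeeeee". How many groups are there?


Input: eeeeddddddeeeeeee
Scanning for consecutive runs:
  Group 1: 'e' x 4 (positions 0-3)
  Group 2: 'd' x 6 (positions 4-9)
  Group 3: 'e' x 7 (positions 10-16)
Total groups: 3

3


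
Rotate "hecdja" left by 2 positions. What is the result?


Input: "hecdja", rotate left by 2
First 2 characters: "he"
Remaining characters: "cdja"
Concatenate remaining + first: "cdja" + "he" = "cdjahe"

cdjahe


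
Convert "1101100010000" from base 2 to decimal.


Input: "1101100010000" in base 2
Positional expansion:
  Digit '1' (value 1) x 2^12 = 4096
  Digit '1' (value 1) x 2^11 = 2048
  Digit '0' (value 0) x 2^10 = 0
  Digit '1' (value 1) x 2^9 = 512
  Digit '1' (value 1) x 2^8 = 256
  Digit '0' (value 0) x 2^7 = 0
  Digit '0' (value 0) x 2^6 = 0
  Digit '0' (value 0) x 2^5 = 0
  Digit '1' (value 1) x 2^4 = 16
  Digit '0' (value 0) x 2^3 = 0
  Digit '0' (value 0) x 2^2 = 0
  Digit '0' (value 0) x 2^1 = 0
  Digit '0' (value 0) x 2^0 = 0
Sum = 6928

6928


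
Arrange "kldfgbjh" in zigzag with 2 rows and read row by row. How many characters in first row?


Zigzag "kldfgbjh" into 2 rows:
Placing characters:
  'k' => row 0
  'l' => row 1
  'd' => row 0
  'f' => row 1
  'g' => row 0
  'b' => row 1
  'j' => row 0
  'h' => row 1
Rows:
  Row 0: "kdgj"
  Row 1: "lfbh"
First row length: 4

4


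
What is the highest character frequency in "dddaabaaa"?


Input: dddaabaaa
Character counts:
  'a': 5
  'b': 1
  'd': 3
Maximum frequency: 5

5


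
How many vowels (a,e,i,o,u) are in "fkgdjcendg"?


Input: fkgdjcendg
Checking each character:
  'f' at position 0: consonant
  'k' at position 1: consonant
  'g' at position 2: consonant
  'd' at position 3: consonant
  'j' at position 4: consonant
  'c' at position 5: consonant
  'e' at position 6: vowel (running total: 1)
  'n' at position 7: consonant
  'd' at position 8: consonant
  'g' at position 9: consonant
Total vowels: 1

1


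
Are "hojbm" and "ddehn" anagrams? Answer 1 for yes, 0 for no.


Strings: "hojbm", "ddehn"
Sorted first:  bhjmo
Sorted second: ddehn
Differ at position 0: 'b' vs 'd' => not anagrams

0


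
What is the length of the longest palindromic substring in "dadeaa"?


Input: "dadeaa"
Checking substrings for palindromes:
  [0:3] "dad" (len 3) => palindrome
  [4:6] "aa" (len 2) => palindrome
Longest palindromic substring: "dad" with length 3

3


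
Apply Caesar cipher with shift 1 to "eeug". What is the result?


Caesar cipher: shift "eeug" by 1
  'e' (pos 4) + 1 = pos 5 = 'f'
  'e' (pos 4) + 1 = pos 5 = 'f'
  'u' (pos 20) + 1 = pos 21 = 'v'
  'g' (pos 6) + 1 = pos 7 = 'h'
Result: ffvh

ffvh


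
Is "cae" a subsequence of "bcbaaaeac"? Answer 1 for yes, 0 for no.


Check if "cae" is a subsequence of "bcbaaaeac"
Greedy scan:
  Position 0 ('b'): no match needed
  Position 1 ('c'): matches sub[0] = 'c'
  Position 2 ('b'): no match needed
  Position 3 ('a'): matches sub[1] = 'a'
  Position 4 ('a'): no match needed
  Position 5 ('a'): no match needed
  Position 6 ('e'): matches sub[2] = 'e'
  Position 7 ('a'): no match needed
  Position 8 ('c'): no match needed
All 3 characters matched => is a subsequence

1


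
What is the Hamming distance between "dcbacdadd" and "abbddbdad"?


Comparing "dcbacdadd" and "abbddbdad" position by position:
  Position 0: 'd' vs 'a' => differ
  Position 1: 'c' vs 'b' => differ
  Position 2: 'b' vs 'b' => same
  Position 3: 'a' vs 'd' => differ
  Position 4: 'c' vs 'd' => differ
  Position 5: 'd' vs 'b' => differ
  Position 6: 'a' vs 'd' => differ
  Position 7: 'd' vs 'a' => differ
  Position 8: 'd' vs 'd' => same
Total differences (Hamming distance): 7

7


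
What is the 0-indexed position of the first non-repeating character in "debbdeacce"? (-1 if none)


Input: debbdeacce
Character frequencies:
  'a': 1
  'b': 2
  'c': 2
  'd': 2
  'e': 3
Scanning left to right for freq == 1:
  Position 0 ('d'): freq=2, skip
  Position 1 ('e'): freq=3, skip
  Position 2 ('b'): freq=2, skip
  Position 3 ('b'): freq=2, skip
  Position 4 ('d'): freq=2, skip
  Position 5 ('e'): freq=3, skip
  Position 6 ('a'): unique! => answer = 6

6


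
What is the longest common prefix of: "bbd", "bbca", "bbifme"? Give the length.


Words: bbd, bbca, bbifme
  Position 0: all 'b' => match
  Position 1: all 'b' => match
  Position 2: ('d', 'c', 'i') => mismatch, stop
LCP = "bb" (length 2)

2


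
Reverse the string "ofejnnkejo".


Input: ofejnnkejo
Reading characters right to left:
  Position 9: 'o'
  Position 8: 'j'
  Position 7: 'e'
  Position 6: 'k'
  Position 5: 'n'
  Position 4: 'n'
  Position 3: 'j'
  Position 2: 'e'
  Position 1: 'f'
  Position 0: 'o'
Reversed: ojeknnjefo

ojeknnjefo


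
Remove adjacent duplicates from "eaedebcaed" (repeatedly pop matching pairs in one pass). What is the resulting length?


Input: eaedebcaed
Stack-based adjacent duplicate removal:
  Read 'e': push. Stack: e
  Read 'a': push. Stack: ea
  Read 'e': push. Stack: eae
  Read 'd': push. Stack: eaed
  Read 'e': push. Stack: eaede
  Read 'b': push. Stack: eaedeb
  Read 'c': push. Stack: eaedebc
  Read 'a': push. Stack: eaedebca
  Read 'e': push. Stack: eaedebcae
  Read 'd': push. Stack: eaedebcaed
Final stack: "eaedebcaed" (length 10)

10


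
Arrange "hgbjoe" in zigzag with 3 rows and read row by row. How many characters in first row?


Zigzag "hgbjoe" into 3 rows:
Placing characters:
  'h' => row 0
  'g' => row 1
  'b' => row 2
  'j' => row 1
  'o' => row 0
  'e' => row 1
Rows:
  Row 0: "ho"
  Row 1: "gje"
  Row 2: "b"
First row length: 2

2


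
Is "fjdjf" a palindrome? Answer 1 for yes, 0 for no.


Input: fjdjf
Reversed: fjdjf
  Compare pos 0 ('f') with pos 4 ('f'): match
  Compare pos 1 ('j') with pos 3 ('j'): match
Result: palindrome

1
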